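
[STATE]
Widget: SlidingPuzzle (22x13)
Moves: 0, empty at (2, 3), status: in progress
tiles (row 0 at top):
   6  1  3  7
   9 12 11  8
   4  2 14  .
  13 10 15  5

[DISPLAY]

┌────┬────┬────┬────┐ 
│  6 │  1 │  3 │  7 │ 
├────┼────┼────┼────┤ 
│  9 │ 12 │ 11 │  8 │ 
├────┼────┼────┼────┤ 
│  4 │  2 │ 14 │    │ 
├────┼────┼────┼────┤ 
│ 13 │ 10 │ 15 │  5 │ 
└────┴────┴────┴────┘ 
Moves: 0              
                      
                      
                      


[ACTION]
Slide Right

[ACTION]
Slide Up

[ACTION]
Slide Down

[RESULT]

┌────┬────┬────┬────┐ 
│  6 │  1 │  3 │  7 │ 
├────┼────┼────┼────┤ 
│  9 │ 12 │ 11 │  8 │ 
├────┼────┼────┼────┤ 
│  4 │  2 │    │ 14 │ 
├────┼────┼────┼────┤ 
│ 13 │ 10 │ 15 │  5 │ 
└────┴────┴────┴────┘ 
Moves: 3              
                      
                      
                      


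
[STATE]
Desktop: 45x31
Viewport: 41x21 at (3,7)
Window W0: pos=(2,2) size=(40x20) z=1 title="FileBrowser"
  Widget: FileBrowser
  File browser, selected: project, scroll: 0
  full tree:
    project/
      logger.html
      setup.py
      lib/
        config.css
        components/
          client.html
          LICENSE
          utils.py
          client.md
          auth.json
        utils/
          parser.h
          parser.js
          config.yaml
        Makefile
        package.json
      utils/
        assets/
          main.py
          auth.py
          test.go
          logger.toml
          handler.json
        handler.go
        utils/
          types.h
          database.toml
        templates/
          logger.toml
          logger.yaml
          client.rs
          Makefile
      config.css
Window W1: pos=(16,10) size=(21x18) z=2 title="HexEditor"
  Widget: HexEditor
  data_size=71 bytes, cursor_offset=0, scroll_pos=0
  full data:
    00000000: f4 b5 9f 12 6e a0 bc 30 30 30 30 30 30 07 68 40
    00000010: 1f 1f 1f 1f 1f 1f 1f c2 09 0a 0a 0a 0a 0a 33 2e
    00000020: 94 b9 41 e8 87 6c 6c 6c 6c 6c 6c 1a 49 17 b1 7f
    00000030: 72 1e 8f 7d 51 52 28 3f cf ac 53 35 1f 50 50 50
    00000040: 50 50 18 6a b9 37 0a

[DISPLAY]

    setup.py                          ┃  
    [+] lib/                          ┃  
    [+] utils/                        ┃  
    config.cs┏━━━━━━━━━━━━━━━━━━━┓    ┃  
             ┃ HexEditor         ┃    ┃  
             ┠───────────────────┨    ┃  
             ┃00000000  F4 b5 9f ┃    ┃  
             ┃00000010  1f 1f 1f ┃    ┃  
             ┃00000020  94 b9 41 ┃    ┃  
             ┃00000030  72 1e 8f ┃    ┃  
             ┃00000040  50 50 18 ┃    ┃  
             ┃                   ┃    ┃  
             ┃                   ┃    ┃  
             ┃                   ┃    ┃  
━━━━━━━━━━━━━┃                   ┃━━━━┛  
             ┃                   ┃       
             ┃                   ┃       
             ┃                   ┃       
             ┃                   ┃       
             ┃                   ┃       
             ┗━━━━━━━━━━━━━━━━━━━┛       


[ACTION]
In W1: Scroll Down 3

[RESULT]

    setup.py                          ┃  
    [+] lib/                          ┃  
    [+] utils/                        ┃  
    config.cs┏━━━━━━━━━━━━━━━━━━━┓    ┃  
             ┃ HexEditor         ┃    ┃  
             ┠───────────────────┨    ┃  
             ┃00000030  72 1e 8f ┃    ┃  
             ┃00000040  50 50 18 ┃    ┃  
             ┃                   ┃    ┃  
             ┃                   ┃    ┃  
             ┃                   ┃    ┃  
             ┃                   ┃    ┃  
             ┃                   ┃    ┃  
             ┃                   ┃    ┃  
━━━━━━━━━━━━━┃                   ┃━━━━┛  
             ┃                   ┃       
             ┃                   ┃       
             ┃                   ┃       
             ┃                   ┃       
             ┃                   ┃       
             ┗━━━━━━━━━━━━━━━━━━━┛       


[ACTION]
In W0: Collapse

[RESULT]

                                      ┃  
                                      ┃  
                                      ┃  
             ┏━━━━━━━━━━━━━━━━━━━┓    ┃  
             ┃ HexEditor         ┃    ┃  
             ┠───────────────────┨    ┃  
             ┃00000030  72 1e 8f ┃    ┃  
             ┃00000040  50 50 18 ┃    ┃  
             ┃                   ┃    ┃  
             ┃                   ┃    ┃  
             ┃                   ┃    ┃  
             ┃                   ┃    ┃  
             ┃                   ┃    ┃  
             ┃                   ┃    ┃  
━━━━━━━━━━━━━┃                   ┃━━━━┛  
             ┃                   ┃       
             ┃                   ┃       
             ┃                   ┃       
             ┃                   ┃       
             ┃                   ┃       
             ┗━━━━━━━━━━━━━━━━━━━┛       


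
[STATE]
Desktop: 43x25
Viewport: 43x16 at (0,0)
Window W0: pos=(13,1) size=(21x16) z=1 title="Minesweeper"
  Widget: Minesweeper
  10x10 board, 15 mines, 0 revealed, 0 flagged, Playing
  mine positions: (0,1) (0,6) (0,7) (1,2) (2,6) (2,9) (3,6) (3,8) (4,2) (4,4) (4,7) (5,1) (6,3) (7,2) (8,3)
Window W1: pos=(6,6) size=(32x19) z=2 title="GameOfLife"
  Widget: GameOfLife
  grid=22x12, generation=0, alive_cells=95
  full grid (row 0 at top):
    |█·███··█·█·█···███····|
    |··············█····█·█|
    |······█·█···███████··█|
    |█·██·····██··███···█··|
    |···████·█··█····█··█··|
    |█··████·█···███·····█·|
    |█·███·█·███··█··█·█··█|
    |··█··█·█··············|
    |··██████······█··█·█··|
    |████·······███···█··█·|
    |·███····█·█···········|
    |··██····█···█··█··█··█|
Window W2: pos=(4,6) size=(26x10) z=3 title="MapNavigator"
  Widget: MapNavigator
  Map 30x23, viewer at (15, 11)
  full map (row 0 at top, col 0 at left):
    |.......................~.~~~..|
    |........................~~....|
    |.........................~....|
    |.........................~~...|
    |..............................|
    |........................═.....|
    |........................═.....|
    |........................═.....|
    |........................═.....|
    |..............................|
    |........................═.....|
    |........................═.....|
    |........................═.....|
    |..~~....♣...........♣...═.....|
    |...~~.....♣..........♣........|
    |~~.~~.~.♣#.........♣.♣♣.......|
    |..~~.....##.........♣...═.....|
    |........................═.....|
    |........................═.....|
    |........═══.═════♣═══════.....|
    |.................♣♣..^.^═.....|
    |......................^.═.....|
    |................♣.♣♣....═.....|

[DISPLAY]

                                           
             ┏━━━━━━━━━━━━━━━━━━━┓         
             ┃ Minesweeper       ┃         
             ┠───────────────────┨         
             ┃■■■■■■■■■■         ┃         
             ┃■■■■■■■■■■         ┃         
    ┏━━━━━━━━━━━━━━━━━━━━━━━━┓━━━━━━━┓     
    ┃ MapNavigator           ┃       ┃     
    ┠────────────────────────┨───────┨     
    ┃.....................═..┃       ┃     
    ┃........................┃       ┃     
    ┃.....................═..┃       ┃     
    ┃............@........═..┃       ┃     
    ┃.....................═..┃       ┃     
    ┃~....♣...........♣...═..┃       ┃     
    ┗━━━━━━━━━━━━━━━━━━━━━━━━┛       ┃     


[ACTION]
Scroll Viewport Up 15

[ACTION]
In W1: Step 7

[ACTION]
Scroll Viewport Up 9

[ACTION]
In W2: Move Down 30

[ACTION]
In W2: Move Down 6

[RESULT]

                                           
             ┏━━━━━━━━━━━━━━━━━━━┓         
             ┃ Minesweeper       ┃         
             ┠───────────────────┨         
             ┃■■■■■■■■■■         ┃         
             ┃■■■■■■■■■■         ┃         
    ┏━━━━━━━━━━━━━━━━━━━━━━━━┓━━━━━━━┓     
    ┃ MapNavigator           ┃       ┃     
    ┠────────────────────────┨───────┨     
    ┃.....═══.═════♣═══════..┃       ┃     
    ┃..............♣♣..^.^═..┃       ┃     
    ┃...................^.═..┃       ┃     
    ┃............@♣.♣♣....═..┃       ┃     
    ┃                        ┃       ┃     
    ┃                        ┃       ┃     
    ┗━━━━━━━━━━━━━━━━━━━━━━━━┛       ┃     


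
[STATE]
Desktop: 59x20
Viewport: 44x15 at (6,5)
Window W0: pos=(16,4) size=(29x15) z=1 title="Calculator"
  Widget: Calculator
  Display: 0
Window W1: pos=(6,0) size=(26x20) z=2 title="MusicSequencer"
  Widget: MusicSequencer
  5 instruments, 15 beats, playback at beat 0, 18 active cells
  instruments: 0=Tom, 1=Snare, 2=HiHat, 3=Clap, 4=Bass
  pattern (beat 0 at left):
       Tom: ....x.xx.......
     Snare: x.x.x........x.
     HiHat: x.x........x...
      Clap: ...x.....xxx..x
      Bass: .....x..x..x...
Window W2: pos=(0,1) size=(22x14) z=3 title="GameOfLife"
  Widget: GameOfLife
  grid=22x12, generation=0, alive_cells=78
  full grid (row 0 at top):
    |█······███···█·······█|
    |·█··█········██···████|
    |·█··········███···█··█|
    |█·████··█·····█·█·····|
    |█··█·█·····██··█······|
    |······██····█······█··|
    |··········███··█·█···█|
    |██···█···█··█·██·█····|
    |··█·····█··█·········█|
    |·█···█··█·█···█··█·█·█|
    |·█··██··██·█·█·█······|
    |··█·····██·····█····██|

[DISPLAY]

·······██···███┃····█·   ┃            ┃     
······███···█··┃··█···   ┃────────────┨     
··█·····█·█····┃███··█   ┃           0┃     
·····██··█·····┃··█···   ┃─┐          ┃     
██····█······█·┃         ┃ │          ┃     
····███··█·█···┃         ┃─┤          ┃     
···█··█·██·█···┃         ┃ │          ┃     
··█··█·········┃         ┃─┤          ┃     
··█·█···█··█·█·┃         ┃ │          ┃     
━━━━━━━━━━━━━━━┛         ┃─┤          ┃     
┃                        ┃ │          ┃     
┃                        ┃─┤          ┃     
┃                        ┃+│          ┃     
┃                        ┃━━━━━━━━━━━━┛     
┗━━━━━━━━━━━━━━━━━━━━━━━━┛                  


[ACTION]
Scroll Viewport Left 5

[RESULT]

█··█········██···███┃····█·   ┃            ┃
█··········███···█··┃··█···   ┃────────────┨
·████··█·····█·█····┃███··█   ┃           0┃
··█·█·····██··█·····┃··█···   ┃─┐          ┃
·····██····█······█·┃         ┃ │          ┃
·········███··█·█···┃         ┃─┤          ┃
█···█···█··█·██·█···┃         ┃ │          ┃
·█·····█··█·········┃         ┃─┤          ┃
█···█··█·█···█··█·█·┃         ┃ │          ┃
━━━━━━━━━━━━━━━━━━━━┛         ┃─┤          ┃
     ┃                        ┃ │          ┃
     ┃                        ┃─┤          ┃
     ┃                        ┃+│          ┃
     ┃                        ┃━━━━━━━━━━━━┛
     ┗━━━━━━━━━━━━━━━━━━━━━━━━┛             


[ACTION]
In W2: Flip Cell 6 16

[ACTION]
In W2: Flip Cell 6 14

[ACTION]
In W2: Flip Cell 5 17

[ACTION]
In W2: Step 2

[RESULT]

█···········█···█·█·┃····█·   ┃            ┃
···█············████┃··█···   ┃────────────┨
··█·█·····█··████···┃███··█   ┃           0┃
█·█·█····████·███···┃··█···   ┃─┐          ┃
·█··███··█···█··██··┃         ┃ │          ┃
········██···████···┃         ┃─┤          ┃
█·······█··█····██··┃         ┃ │          ┃
·██···██·······██·█·┃         ┃─┤          ┃
···██·██·█·█····█·██┃         ┃ │          ┃
━━━━━━━━━━━━━━━━━━━━┛         ┃─┤          ┃
     ┃                        ┃ │          ┃
     ┃                        ┃─┤          ┃
     ┃                        ┃+│          ┃
     ┃                        ┃━━━━━━━━━━━━┛
     ┗━━━━━━━━━━━━━━━━━━━━━━━━┛             


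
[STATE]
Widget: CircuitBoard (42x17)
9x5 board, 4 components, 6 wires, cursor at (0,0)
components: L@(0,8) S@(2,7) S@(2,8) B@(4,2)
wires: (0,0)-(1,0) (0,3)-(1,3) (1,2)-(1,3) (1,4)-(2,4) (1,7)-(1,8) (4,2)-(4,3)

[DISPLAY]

   0 1 2 3 4 5 6 7 8                      
0  [.]          ·                   L     
    │           │                         
1   ·       · ─ ·   ·           · ─ ·     
                    │                     
2                   ·           S   S     
                                          
3                                         
                                          
4           B ─ ·                         
Cursor: (0,0)                             
                                          
                                          
                                          
                                          
                                          
                                          


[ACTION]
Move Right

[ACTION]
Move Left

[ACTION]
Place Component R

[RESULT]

   0 1 2 3 4 5 6 7 8                      
0  [R]          ·                   L     
    │           │                         
1   ·       · ─ ·   ·           · ─ ·     
                    │                     
2                   ·           S   S     
                                          
3                                         
                                          
4           B ─ ·                         
Cursor: (0,0)                             
                                          
                                          
                                          
                                          
                                          
                                          


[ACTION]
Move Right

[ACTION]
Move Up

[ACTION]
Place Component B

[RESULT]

   0 1 2 3 4 5 6 7 8                      
0   R  [B]      ·                   L     
    │           │                         
1   ·       · ─ ·   ·           · ─ ·     
                    │                     
2                   ·           S   S     
                                          
3                                         
                                          
4           B ─ ·                         
Cursor: (0,1)                             
                                          
                                          
                                          
                                          
                                          
                                          


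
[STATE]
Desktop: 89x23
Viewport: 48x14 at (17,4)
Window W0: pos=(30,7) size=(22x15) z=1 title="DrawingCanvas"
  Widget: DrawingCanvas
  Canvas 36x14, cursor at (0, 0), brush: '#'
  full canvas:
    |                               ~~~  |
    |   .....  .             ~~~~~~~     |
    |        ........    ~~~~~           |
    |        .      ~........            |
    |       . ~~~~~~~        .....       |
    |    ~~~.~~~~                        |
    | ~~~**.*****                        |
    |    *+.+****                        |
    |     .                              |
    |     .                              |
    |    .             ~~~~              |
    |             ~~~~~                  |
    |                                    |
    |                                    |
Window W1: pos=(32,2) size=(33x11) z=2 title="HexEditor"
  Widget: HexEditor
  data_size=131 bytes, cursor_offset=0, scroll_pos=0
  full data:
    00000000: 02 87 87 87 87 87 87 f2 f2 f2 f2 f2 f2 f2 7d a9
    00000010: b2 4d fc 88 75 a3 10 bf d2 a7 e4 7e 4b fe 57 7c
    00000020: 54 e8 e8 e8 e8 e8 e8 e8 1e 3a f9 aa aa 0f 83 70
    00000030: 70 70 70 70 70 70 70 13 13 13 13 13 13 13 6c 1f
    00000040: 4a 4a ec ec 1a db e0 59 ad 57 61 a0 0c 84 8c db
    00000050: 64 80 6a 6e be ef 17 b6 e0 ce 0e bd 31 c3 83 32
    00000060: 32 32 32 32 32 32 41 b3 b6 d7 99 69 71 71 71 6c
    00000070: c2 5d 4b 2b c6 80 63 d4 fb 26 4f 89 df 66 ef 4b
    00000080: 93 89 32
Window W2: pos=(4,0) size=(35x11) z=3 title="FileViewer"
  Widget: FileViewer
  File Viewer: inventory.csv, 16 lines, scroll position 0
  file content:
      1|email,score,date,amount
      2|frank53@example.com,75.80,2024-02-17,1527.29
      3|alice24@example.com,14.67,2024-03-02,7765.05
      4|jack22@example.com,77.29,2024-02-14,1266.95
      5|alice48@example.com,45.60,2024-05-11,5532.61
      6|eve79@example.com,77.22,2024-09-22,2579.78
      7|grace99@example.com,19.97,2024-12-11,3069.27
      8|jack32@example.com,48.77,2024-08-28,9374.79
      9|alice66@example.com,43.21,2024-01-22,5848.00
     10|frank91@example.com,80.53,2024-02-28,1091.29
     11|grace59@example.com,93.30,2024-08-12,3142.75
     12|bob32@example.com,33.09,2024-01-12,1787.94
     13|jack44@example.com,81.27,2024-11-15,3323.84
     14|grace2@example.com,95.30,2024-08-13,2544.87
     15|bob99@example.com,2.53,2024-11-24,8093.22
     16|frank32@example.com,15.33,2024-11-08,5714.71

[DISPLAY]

ple.com,75.80,2024-0█┃─────────────────────────┨
ple.com,14.67,2024-0░┃00  02 87 87 87 87 87 87 ┃
le.com,77.29,2024-02░┃10  b2 4d fc 88 75 a3 10 ┃
ple.com,45.60,2024-0░┃20  54 e8 e8 e8 e8 e8 e8 ┃
e.com,77.22,2024-09-░┃30  70 70 70 70 70 70 70 ┃
ple.com,19.97,2024-1▼┃40  4a 4a ec ec 1a db e0 ┃
━━━━━━━━━━━━━━━━━━━━━┛50  64 80 6a 6e be ef 17 ┃
             ┃ ┃00000060  32 32 32 32 32 32 41 ┃
             ┃ ┗━━━━━━━━━━━━━━━━━━━━━━━━━━━━━━━┛
             ┃        .      ~....┃             
             ┃       . ~~~~~~~    ┃             
             ┃    ~~~.~~~~        ┃             
             ┃ ~~~**.*****        ┃             
             ┃    *+.+****        ┃             


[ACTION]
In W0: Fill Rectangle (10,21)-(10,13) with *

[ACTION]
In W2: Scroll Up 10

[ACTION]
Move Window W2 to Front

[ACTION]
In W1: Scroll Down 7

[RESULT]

ple.com,75.80,2024-0█┃─────────────────────────┨
ple.com,14.67,2024-0░┃70  c2 5d 4b 2b c6 80 63 ┃
le.com,77.29,2024-02░┃80  93 89 32             ┃
ple.com,45.60,2024-0░┃                         ┃
e.com,77.22,2024-09-░┃                         ┃
ple.com,19.97,2024-1▼┃                         ┃
━━━━━━━━━━━━━━━━━━━━━┛                         ┃
             ┃ ┃                               ┃
             ┃ ┗━━━━━━━━━━━━━━━━━━━━━━━━━━━━━━━┛
             ┃        .      ~....┃             
             ┃       . ~~~~~~~    ┃             
             ┃    ~~~.~~~~        ┃             
             ┃ ~~~**.*****        ┃             
             ┃    *+.+****        ┃             


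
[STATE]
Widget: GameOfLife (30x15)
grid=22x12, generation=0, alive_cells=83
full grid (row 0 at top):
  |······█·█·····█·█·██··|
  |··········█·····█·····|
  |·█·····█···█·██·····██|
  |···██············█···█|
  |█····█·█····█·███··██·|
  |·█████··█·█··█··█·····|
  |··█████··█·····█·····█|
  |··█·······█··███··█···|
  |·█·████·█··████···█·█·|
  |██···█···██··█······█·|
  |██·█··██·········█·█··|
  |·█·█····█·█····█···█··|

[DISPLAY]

Gen: 0                        
······█·█·····█·█·██··        
··········█·····█·····        
·█·····█···█·██·····██        
···██············█···█        
█····█·█····█·███··██·        
·█████··█·█··█··█·····        
··█████··█·····█·····█        
··█·······█··███··█···        
·█·████·█··████···█·█·        
██···█···██··█······█·        
██·█··██·········█·█··        
·█·█····█·█····█···█··        
                              
                              


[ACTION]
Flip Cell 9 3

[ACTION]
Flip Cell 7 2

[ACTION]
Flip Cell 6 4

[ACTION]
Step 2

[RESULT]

Gen: 2                        
··············█·█·█···        
··············█·█·████        
·············█····█··█        
······█······██·██·█·█        
·····██·█···███··█·███        
███····████·██········        
······█····██··██·····        
███·█··███·██··█······        
··█·█·██·······█···█··        
···█·█··█··██·█···█·█·        
··█···█···██·····██·█·        
······███·········█···        
                              
                              


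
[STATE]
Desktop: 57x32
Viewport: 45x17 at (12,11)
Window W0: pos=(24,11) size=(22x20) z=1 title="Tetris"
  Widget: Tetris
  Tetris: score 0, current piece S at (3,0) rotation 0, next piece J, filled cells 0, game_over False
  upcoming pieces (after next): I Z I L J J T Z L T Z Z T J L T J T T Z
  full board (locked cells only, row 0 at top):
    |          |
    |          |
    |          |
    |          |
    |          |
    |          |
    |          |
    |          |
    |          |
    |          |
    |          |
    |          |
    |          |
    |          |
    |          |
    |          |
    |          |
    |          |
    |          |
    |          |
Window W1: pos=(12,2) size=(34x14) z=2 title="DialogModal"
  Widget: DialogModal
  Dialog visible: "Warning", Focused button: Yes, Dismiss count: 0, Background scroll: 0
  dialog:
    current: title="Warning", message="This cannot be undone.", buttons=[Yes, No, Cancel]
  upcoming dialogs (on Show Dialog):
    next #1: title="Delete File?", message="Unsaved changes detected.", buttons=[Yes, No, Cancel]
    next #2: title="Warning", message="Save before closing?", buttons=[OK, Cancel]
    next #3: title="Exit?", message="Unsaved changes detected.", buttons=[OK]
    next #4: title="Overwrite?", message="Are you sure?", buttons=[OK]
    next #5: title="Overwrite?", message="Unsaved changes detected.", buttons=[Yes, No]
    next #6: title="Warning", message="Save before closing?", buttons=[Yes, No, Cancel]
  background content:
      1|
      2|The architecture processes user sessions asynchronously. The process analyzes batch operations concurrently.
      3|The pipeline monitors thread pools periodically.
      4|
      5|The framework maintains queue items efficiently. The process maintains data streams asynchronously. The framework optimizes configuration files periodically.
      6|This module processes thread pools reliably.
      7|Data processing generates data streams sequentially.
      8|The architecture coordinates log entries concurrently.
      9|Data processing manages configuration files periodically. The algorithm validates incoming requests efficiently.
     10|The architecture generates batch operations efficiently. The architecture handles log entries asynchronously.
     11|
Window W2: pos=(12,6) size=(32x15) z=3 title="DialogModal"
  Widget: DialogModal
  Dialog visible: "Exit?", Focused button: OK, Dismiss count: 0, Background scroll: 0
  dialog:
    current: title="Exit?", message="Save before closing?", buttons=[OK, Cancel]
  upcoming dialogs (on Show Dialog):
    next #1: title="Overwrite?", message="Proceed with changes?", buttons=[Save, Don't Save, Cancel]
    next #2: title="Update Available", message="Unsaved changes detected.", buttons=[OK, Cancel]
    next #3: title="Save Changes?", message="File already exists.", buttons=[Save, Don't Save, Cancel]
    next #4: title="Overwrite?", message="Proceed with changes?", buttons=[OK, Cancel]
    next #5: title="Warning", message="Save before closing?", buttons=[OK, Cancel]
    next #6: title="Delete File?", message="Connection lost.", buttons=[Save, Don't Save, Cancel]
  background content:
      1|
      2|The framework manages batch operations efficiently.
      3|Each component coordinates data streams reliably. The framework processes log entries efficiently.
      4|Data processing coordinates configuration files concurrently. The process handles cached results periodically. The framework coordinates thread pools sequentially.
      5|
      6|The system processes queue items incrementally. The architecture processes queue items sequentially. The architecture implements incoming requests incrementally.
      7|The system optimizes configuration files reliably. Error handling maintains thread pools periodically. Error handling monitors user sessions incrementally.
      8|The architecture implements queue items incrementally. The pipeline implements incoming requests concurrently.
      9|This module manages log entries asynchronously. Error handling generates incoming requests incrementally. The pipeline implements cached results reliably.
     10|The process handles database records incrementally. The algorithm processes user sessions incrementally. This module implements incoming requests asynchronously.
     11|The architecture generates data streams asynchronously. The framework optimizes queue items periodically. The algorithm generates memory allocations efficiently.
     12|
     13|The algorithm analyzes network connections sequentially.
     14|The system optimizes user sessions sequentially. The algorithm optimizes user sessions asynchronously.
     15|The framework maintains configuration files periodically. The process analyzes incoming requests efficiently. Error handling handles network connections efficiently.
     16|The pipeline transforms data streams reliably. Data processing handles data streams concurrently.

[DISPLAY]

┃Each component coordinates dat┃s┃           
┃Dat┌──────────────────────┐ co┃g┃           
┃   │        Exit?         │   ┃r┃           
┃The│ Save before closing? │ite┃h┃           
┃The│    [OK]  Cancel      │ura┃━┛           
┃The└──────────────────────┘ qu┃ ┃           
┃This module manages log entrie┃ ┃           
┃The process handles database r┃ ┃           
┃The architecture generates dat┃ ┃           
┗━━━━━━━━━━━━━━━━━━━━━━━━━━━━━━┛ ┃           
            ┃          │0        ┃           
            ┃          │         ┃           
            ┃          │         ┃           
            ┃          │         ┃           
            ┃          │         ┃           
            ┃          │         ┃           
            ┃          │         ┃           


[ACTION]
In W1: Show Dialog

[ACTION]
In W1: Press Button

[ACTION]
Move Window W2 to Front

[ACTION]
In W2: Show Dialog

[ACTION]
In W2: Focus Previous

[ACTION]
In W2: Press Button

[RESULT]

┃Each component coordinates dat┃s┃           
┃Data processing coordinates co┃g┃           
┃                              ┃r┃           
┃The system processes queue ite┃h┃           
┃The system optimizes configura┃━┛           
┃The architecture implements qu┃ ┃           
┃This module manages log entrie┃ ┃           
┃The process handles database r┃ ┃           
┃The architecture generates dat┃ ┃           
┗━━━━━━━━━━━━━━━━━━━━━━━━━━━━━━┛ ┃           
            ┃          │0        ┃           
            ┃          │         ┃           
            ┃          │         ┃           
            ┃          │         ┃           
            ┃          │         ┃           
            ┃          │         ┃           
            ┃          │         ┃           


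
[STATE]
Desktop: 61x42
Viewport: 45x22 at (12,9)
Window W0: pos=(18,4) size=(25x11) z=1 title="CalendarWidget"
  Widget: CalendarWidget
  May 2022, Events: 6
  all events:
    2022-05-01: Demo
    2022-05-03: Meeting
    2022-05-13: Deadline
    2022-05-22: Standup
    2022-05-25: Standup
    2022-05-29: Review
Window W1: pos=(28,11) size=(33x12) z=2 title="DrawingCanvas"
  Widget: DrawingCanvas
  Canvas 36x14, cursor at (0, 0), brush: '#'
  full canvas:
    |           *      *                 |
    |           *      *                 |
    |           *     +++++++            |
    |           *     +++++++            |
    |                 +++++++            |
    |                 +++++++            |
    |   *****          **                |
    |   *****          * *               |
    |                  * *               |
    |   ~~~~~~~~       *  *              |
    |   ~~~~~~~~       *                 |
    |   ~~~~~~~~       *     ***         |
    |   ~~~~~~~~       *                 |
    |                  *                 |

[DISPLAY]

      ┃                   1*  ┃              
      ┃ 2  3*  4  5  6  7  8  ┃              
      ┃ 9 10 11 ┏━━━━━━━━━━━━━━━━━━━━━━━━━━━━
      ┃16 17 18 ┃ DrawingCanvas              
      ┃23 24 25*┠────────────────────────────
      ┗━━━━━━━━━┃+          *      *         
                ┃           *      *         
                ┃           *     +++++++    
                ┃           *     +++++++    
                ┃                 +++++++    
                ┃                 +++++++    
                ┃   *****          **        
                ┃   *****          * *       
                ┗━━━━━━━━━━━━━━━━━━━━━━━━━━━━
                                             
                                             
                                             
                                             
                                             
                                             
                                             
                                             


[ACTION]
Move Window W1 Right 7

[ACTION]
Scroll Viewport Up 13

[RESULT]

                                             
                                             
                                             
                                             
      ┏━━━━━━━━━━━━━━━━━━━━━━━┓              
      ┃ CalendarWidget        ┃              
      ┠───────────────────────┨              
      ┃        May 2022       ┃              
      ┃Mo Tu We Th Fr Sa Su   ┃              
      ┃                   1*  ┃              
      ┃ 2  3*  4  5  6  7  8  ┃              
      ┃ 9 10 11 ┏━━━━━━━━━━━━━━━━━━━━━━━━━━━━
      ┃16 17 18 ┃ DrawingCanvas              
      ┃23 24 25*┠────────────────────────────
      ┗━━━━━━━━━┃+          *      *         
                ┃           *      *         
                ┃           *     +++++++    
                ┃           *     +++++++    
                ┃                 +++++++    
                ┃                 +++++++    
                ┃   *****          **        
                ┃   *****          * *       


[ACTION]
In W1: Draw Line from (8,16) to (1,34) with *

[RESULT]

                                             
                                             
                                             
                                             
      ┏━━━━━━━━━━━━━━━━━━━━━━━┓              
      ┃ CalendarWidget        ┃              
      ┠───────────────────────┨              
      ┃        May 2022       ┃              
      ┃Mo Tu We Th Fr Sa Su   ┃              
      ┃                   1*  ┃              
      ┃ 2  3*  4  5  6  7  8  ┃              
      ┃ 9 10 11 ┏━━━━━━━━━━━━━━━━━━━━━━━━━━━━
      ┃16 17 18 ┃ DrawingCanvas              
      ┃23 24 25*┠────────────────────────────
      ┗━━━━━━━━━┃+          *      *         
                ┃           *      *         
                ┃           *     +++++++    
                ┃           *     +++++++    
                ┃                 +++++++  **
                ┃                 ++++++***  
                ┃   *****          *****     
                ┃   *****          ***       


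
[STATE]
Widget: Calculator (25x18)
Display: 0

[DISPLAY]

                        0
┌───┬───┬───┬───┐        
│ 7 │ 8 │ 9 │ ÷ │        
├───┼───┼───┼───┤        
│ 4 │ 5 │ 6 │ × │        
├───┼───┼───┼───┤        
│ 1 │ 2 │ 3 │ - │        
├───┼───┼───┼───┤        
│ 0 │ . │ = │ + │        
├───┼───┼───┼───┤        
│ C │ MC│ MR│ M+│        
└───┴───┴───┴───┘        
                         
                         
                         
                         
                         
                         


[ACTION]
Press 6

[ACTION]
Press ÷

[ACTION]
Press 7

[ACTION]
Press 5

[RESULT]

                       75
┌───┬───┬───┬───┐        
│ 7 │ 8 │ 9 │ ÷ │        
├───┼───┼───┼───┤        
│ 4 │ 5 │ 6 │ × │        
├───┼───┼───┼───┤        
│ 1 │ 2 │ 3 │ - │        
├───┼───┼───┼───┤        
│ 0 │ . │ = │ + │        
├───┼───┼───┼───┤        
│ C │ MC│ MR│ M+│        
└───┴───┴───┴───┘        
                         
                         
                         
                         
                         
                         


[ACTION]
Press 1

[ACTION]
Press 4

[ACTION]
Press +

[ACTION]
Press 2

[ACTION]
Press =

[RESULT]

              2.000798509
┌───┬───┬───┬───┐        
│ 7 │ 8 │ 9 │ ÷ │        
├───┼───┼───┼───┤        
│ 4 │ 5 │ 6 │ × │        
├───┼───┼───┼───┤        
│ 1 │ 2 │ 3 │ - │        
├───┼───┼───┼───┤        
│ 0 │ . │ = │ + │        
├───┼───┼───┼───┤        
│ C │ MC│ MR│ M+│        
└───┴───┴───┴───┘        
                         
                         
                         
                         
                         
                         


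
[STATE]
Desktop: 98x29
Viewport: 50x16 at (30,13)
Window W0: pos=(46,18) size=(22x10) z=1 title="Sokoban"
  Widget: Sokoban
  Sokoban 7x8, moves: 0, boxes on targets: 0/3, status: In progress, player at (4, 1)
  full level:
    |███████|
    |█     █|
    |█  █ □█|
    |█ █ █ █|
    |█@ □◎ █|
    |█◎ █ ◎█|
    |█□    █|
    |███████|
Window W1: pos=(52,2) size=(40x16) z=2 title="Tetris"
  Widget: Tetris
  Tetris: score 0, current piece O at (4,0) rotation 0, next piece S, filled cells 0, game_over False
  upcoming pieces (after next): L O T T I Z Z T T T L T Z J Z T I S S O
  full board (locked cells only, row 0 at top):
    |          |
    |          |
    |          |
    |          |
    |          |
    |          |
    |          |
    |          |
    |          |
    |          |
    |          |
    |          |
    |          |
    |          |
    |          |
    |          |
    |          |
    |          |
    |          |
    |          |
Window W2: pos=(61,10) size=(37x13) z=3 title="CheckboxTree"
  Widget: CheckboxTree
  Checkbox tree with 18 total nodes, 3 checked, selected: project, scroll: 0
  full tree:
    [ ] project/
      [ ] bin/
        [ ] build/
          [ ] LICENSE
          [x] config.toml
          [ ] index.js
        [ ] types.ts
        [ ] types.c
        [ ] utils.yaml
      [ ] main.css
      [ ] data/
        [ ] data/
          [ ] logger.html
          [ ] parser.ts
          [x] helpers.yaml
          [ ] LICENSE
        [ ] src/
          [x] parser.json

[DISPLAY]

                      ┃        ┃>[-] project/     
                      ┃        ┃   [-] bin/       
                      ┃        ┃     [-] build/   
                      ┃        ┃       [ ] LICENSE
                      ┗━━━━━━━━┃       [x] config.
                ┏━━━━━━━━━━━━━━┃       [ ] index.j
                ┃ Sokoban      ┃     [ ] types.ts 
                ┠──────────────┃     [ ] types.c  
                ┃███████       ┃     [ ] utils.yam
                ┃█     █       ┗━━━━━━━━━━━━━━━━━━
                ┃█  █ □█             ┃            
                ┃█ █ █ █             ┃            
                ┃█@ □◎ █             ┃            
                ┃█◎ █ ◎█             ┃            
                ┗━━━━━━━━━━━━━━━━━━━━┛            
                                                  


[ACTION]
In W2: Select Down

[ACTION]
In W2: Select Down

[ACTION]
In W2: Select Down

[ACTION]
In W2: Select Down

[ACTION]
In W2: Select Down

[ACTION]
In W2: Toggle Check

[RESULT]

                      ┃        ┃ [-] project/     
                      ┃        ┃   [-] bin/       
                      ┃        ┃     [-] build/   
                      ┃        ┃       [ ] LICENSE
                      ┗━━━━━━━━┃       [x] config.
                ┏━━━━━━━━━━━━━━┃>      [x] index.j
                ┃ Sokoban      ┃     [ ] types.ts 
                ┠──────────────┃     [ ] types.c  
                ┃███████       ┃     [ ] utils.yam
                ┃█     █       ┗━━━━━━━━━━━━━━━━━━
                ┃█  █ □█             ┃            
                ┃█ █ █ █             ┃            
                ┃█@ □◎ █             ┃            
                ┃█◎ █ ◎█             ┃            
                ┗━━━━━━━━━━━━━━━━━━━━┛            
                                                  
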